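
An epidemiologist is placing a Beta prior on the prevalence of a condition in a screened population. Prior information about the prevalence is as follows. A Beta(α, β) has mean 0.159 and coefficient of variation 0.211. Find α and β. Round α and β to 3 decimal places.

α = 18.731, β = 99.074

Var = (CV·μ)² = (0.211×0.159)² = 0.001126.
α+β = μ(1−μ)/Var − 1 = 0.133719/0.001126 − 1 = 117.8048.
Thus α = 0.159·117.8048 = 18.731 and β = 0.841·117.8048 = 99.074.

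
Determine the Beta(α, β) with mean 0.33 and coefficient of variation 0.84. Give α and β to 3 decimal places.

α = 0.620, β = 1.258

Var = (CV·μ)² = (0.84×0.33)² = 0.076840.
α+β = μ(1−μ)/Var − 1 = 0.2211/0.076840 − 1 = 1.8774.
Thus α = 0.33·1.8774 = 0.620 and β = 0.67·1.8774 = 1.258.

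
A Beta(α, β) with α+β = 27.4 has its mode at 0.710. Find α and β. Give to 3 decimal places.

α = 19.034, β = 8.366

Since the density peak of Beta(α,β) is at (α−1)/(α+β−2),
α = 1 + 0.710(27.4−2) = 19.034 and β = 27.4 − 19.034 = 8.366.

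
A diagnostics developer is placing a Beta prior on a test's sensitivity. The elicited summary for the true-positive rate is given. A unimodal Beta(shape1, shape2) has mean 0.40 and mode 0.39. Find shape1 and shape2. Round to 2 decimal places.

shape1 = 8.80, shape2 = 13.20

With s = shape1+shape2: μ = shape1/s and mode = (shape1−1)/(s−2). Eliminating shape1 = μs,
μs − 1 = m(s−2) ⇒ s(μ−m) = 1−2m ⇒ s = 0.22/0.01 = 22.0000.
So shape1 = μs = 8.80, shape2 = (1−μ)s = 13.20.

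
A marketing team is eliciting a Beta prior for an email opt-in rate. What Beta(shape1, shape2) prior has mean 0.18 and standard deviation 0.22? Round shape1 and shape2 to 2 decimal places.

Variance = 0.22² = 0.0484. The moment-matching identity shape1+shape2 = μ(1−μ)/Var − 1 gives
shape1+shape2 = 0.1476/0.0484 − 1 = 2.0496, so shape1 = μ·2.0496 = 0.37 and shape2 = (1−μ)·2.0496 = 1.68.

shape1 = 0.37, shape2 = 1.68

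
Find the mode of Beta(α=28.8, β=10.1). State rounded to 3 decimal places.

0.753

With α,β > 1, mode = (α−1)/(α+β−2) = 27.8/36.9 = 0.753.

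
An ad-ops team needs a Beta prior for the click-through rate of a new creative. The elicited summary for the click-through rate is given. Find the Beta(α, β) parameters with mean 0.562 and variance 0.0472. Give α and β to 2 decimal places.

α = 2.37, β = 1.85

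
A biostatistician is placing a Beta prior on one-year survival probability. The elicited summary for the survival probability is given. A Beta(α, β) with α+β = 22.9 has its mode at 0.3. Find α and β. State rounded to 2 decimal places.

For α,β>1 the mode is (α−1)/(α+β−2), so α = mode·(κ−2)+1 = 0.3×20.9+1 = 7.27.
And β = (1−mode)·(κ−2)+1 = 0.7×20.9+1 = 15.63.

α = 7.27, β = 15.63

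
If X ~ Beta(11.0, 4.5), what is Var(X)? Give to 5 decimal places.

α+β = 15.5 and αβ = 49.50, so Var = αβ/[(α+β)²(α+β+1)] = 49.50/3964.125 = 0.01249.

0.01249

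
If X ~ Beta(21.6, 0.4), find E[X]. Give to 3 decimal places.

The Beta mean is α/(α+β) = 21.6/(21.6+0.4) = 0.982.

0.982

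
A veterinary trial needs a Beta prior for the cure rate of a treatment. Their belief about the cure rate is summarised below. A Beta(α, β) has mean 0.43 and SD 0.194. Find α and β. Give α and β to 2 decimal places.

α = 2.37, β = 3.14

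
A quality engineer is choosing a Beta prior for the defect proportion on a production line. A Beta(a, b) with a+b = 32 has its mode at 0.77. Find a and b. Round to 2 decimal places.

a = 24.10, b = 7.90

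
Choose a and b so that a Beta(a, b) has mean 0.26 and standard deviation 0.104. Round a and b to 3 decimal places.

a = 4.365, b = 12.423

σ² = 0.104² = 0.010816.
With s = a+b, Var = μ(1−μ)/(s+1), so s+1 = (0.26×0.74)/0.010816 = 17.7885 and s = 16.7885.
a = μs = 4.365, b = (1−μ)s = 12.423.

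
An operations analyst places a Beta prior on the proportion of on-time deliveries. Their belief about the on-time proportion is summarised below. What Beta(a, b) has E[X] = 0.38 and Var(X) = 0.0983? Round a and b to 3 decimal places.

a = 0.531, b = 0.866

Let s = a+b. The Beta variance is μ(1−μ)/(s+1).
So s+1 = μ(1−μ)/σ² = (0.38×0.62)/0.0983 = 0.2356/0.0983 = 2.3967, giving s = 1.3967.
Then a = μs = 0.38×1.3967 = 0.531 and b = (1−μ)s = 0.62×1.3967 = 0.866.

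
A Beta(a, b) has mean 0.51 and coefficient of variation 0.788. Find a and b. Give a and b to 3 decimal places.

Var = (CV·μ)² = (0.788×0.51)² = 0.161508.
a+b = μ(1−μ)/Var − 1 = 0.2499/0.161508 − 1 = 0.5473.
Thus a = 0.51·0.5473 = 0.279 and b = 0.49·0.5473 = 0.268.

a = 0.279, b = 0.268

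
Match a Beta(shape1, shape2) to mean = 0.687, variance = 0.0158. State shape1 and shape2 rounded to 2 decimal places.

shape1 = 8.66, shape2 = 3.95

Let s = shape1+shape2. The Beta variance is μ(1−μ)/(s+1).
So s+1 = μ(1−μ)/σ² = (0.687×0.313)/0.0158 = 0.215031/0.0158 = 13.6096, giving s = 12.6096.
Then shape1 = μs = 0.687×12.6096 = 8.66 and shape2 = (1−μ)s = 0.313×12.6096 = 3.95.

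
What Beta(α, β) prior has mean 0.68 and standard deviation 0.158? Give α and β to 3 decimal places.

σ² = 0.158² = 0.024964.
With s = α+β, Var = μ(1−μ)/(s+1), so s+1 = (0.68×0.32)/0.024964 = 8.7166 and s = 7.7166.
α = μs = 5.247, β = (1−μ)s = 2.469.

α = 5.247, β = 2.469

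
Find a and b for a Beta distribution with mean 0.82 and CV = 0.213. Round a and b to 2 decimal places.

a = 3.15, b = 0.69

σ = CV·μ = 0.213×0.82 = 0.17466, so σ² = 0.030506.
s+1 = μ(1−μ)/σ² = 0.1476/0.030506 = 4.8384, so s = a+b = 3.8384.
a = μs = 3.15, b = (1−μ)s = 0.69.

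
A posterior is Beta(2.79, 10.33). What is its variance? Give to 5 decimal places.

0.01186

μ = 2.79/13.12 = 0.212652; Var = μ(1−μ)/(α+β+1) = 0.1674314/14.12 = 0.01186.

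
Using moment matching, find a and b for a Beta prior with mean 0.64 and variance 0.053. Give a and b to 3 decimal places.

Let s = a+b. The Beta variance is μ(1−μ)/(s+1).
So s+1 = μ(1−μ)/σ² = (0.64×0.36)/0.053 = 0.2304/0.053 = 4.3472, giving s = 3.3472.
Then a = μs = 0.64×3.3472 = 2.142 and b = (1−μ)s = 0.36×3.3472 = 1.205.

a = 2.142, b = 1.205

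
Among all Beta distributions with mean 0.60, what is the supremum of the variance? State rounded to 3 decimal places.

0.240

For fixed mean μ the Beta variance is μ(1−μ)/(α+β+1), increasing as α+β decreases.
Its least upper bound (not attained) is μ(1−μ) = 0.60·0.40 = 0.240.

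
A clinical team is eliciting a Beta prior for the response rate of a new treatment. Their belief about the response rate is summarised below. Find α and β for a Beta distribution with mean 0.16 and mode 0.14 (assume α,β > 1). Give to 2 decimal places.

α = 5.76, β = 30.24

Let s = α+β. Mean gives α = μs = 0.16s; mode gives (α−1)/(s−2) = 0.14.
Substituting: 0.16s − 1 = 0.14(s−2) = 0.14s − 0.28, so 0.02s = 0.72 and s = 36.0000.
Then α = 0.16×36.0000 = 5.76 and β = s−α = 30.24.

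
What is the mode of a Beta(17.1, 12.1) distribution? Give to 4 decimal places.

The density x^(α−1)(1−x)^(β−1) is maximised at (α−1)/(α+β−2) = 16.1/27.2 = 0.5919.

0.5919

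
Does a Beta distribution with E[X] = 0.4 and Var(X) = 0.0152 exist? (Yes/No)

The Beta variance bound is σ² < μ(1−μ).
Here μ(1−μ) = 0.4×0.6 = 0.24, and 0.0152 < 0.24.

Yes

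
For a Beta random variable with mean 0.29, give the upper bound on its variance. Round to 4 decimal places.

Var = μ(1−μ)/(α+β+1), which approaches μ(1−μ) as α+β → 0.
So the supremum is μ(1−μ) = 0.29×0.71 = 0.2059.

0.2059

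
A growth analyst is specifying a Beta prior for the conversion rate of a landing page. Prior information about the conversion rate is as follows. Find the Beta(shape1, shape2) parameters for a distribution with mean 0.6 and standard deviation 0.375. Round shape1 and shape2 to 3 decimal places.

shape1 = 0.424, shape2 = 0.283

Variance = 0.375² = 0.140625. The moment-matching identity shape1+shape2 = μ(1−μ)/Var − 1 gives
shape1+shape2 = 0.24/0.140625 − 1 = 0.7067, so shape1 = μ·0.7067 = 0.424 and shape2 = (1−μ)·0.7067 = 0.283.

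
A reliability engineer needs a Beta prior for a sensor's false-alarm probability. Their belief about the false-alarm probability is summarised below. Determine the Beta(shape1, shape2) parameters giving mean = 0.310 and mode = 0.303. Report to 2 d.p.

Let s = shape1+shape2. Mean gives shape1 = μs = 0.310s; mode gives (shape1−1)/(s−2) = 0.303.
Substituting: 0.310s − 1 = 0.303(s−2) = 0.303s − 0.606, so 0.007s = 0.394 and s = 56.2857.
Then shape1 = 0.310×56.2857 = 17.45 and shape2 = s−shape1 = 38.84.

shape1 = 17.45, shape2 = 38.84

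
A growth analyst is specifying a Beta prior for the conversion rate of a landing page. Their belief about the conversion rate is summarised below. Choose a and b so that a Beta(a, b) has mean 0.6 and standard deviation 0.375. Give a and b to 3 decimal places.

a = 0.424, b = 0.283

σ² = 0.375² = 0.140625.
With s = a+b, Var = μ(1−μ)/(s+1), so s+1 = (0.6×0.4)/0.140625 = 1.7067 and s = 0.7067.
a = μs = 0.424, b = (1−μ)s = 0.283.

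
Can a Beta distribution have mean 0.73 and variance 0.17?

Yes

For any Beta, Var(X) < E[X]·(1−E[X]).
Here μ(1−μ) = 0.73×0.27 = 0.1971, and 0.17 < 0.1971.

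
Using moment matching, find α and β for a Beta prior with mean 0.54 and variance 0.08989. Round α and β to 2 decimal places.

By moment matching, α+β = μ(1−μ)/σ² − 1 = (0.54·0.46)/0.08989 − 1 = 2.7634 − 1 = 1.7634.
Since α/(α+β) = μ, α = 0.54·1.7634 = 0.95 and β = 0.46·1.7634 = 0.81.

α = 0.95, β = 0.81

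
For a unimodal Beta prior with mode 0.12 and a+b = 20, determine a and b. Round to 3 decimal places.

a = 3.160, b = 16.840

Mode = (a−1)/(κ−2) with κ = a+b, so a−1 = 0.12·18 = 2.160.
a = 3.160; b = κ − a = 16.840.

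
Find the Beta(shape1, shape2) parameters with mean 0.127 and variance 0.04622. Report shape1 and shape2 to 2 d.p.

Write ν = shape1+shape2; then shape1 = μν and Var = μ(1−μ)/(ν+1).
ν = μ(1−μ)/Var − 1 = 0.110871/0.04622 − 1 = 1.3988.
shape1 = 0.127·1.3988 = 0.18, shape2 = 0.873·1.3988 = 1.22.

shape1 = 0.18, shape2 = 1.22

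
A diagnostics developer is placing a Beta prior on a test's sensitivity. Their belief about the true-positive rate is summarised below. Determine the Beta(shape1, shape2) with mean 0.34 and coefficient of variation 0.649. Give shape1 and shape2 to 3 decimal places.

Var = (CV·μ)² = (0.649×0.34)² = 0.048691.
shape1+shape2 = μ(1−μ)/Var − 1 = 0.2244/0.048691 − 1 = 3.6087.
Thus shape1 = 0.34·3.6087 = 1.227 and shape2 = 0.66·3.6087 = 2.382.

shape1 = 1.227, shape2 = 2.382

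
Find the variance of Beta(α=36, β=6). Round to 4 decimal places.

0.0028

μ = 36/42 = 0.857143; Var = μ(1−μ)/(α+β+1) = 0.1224490/43 = 0.0028.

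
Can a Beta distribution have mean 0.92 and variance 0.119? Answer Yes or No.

A Beta with mean μ has variance μ(1−μ)/(α+β+1) < μ(1−μ).
Here μ(1−μ) = 0.92×0.08 = 0.0736, and 0.119 ≥ 0.0736.

No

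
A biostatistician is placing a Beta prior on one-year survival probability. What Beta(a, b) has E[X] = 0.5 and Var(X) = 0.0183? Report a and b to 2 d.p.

By moment matching, a+b = μ(1−μ)/σ² − 1 = (0.5·0.5)/0.0183 − 1 = 13.6612 − 1 = 12.6612.
Since a/(a+b) = μ, a = 0.5·12.6612 = 6.33 and b = 0.5·12.6612 = 6.33.

a = 6.33, b = 6.33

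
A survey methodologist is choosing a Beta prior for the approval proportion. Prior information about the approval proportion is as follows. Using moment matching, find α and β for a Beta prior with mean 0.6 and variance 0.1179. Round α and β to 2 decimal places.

α = 0.62, β = 0.41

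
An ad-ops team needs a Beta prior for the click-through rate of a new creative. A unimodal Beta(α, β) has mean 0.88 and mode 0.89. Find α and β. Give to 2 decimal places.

α = 68.64, β = 9.36

With s = α+β: μ = α/s and mode = (α−1)/(s−2). Eliminating α = μs,
μs − 1 = m(s−2) ⇒ s(μ−m) = 1−2m ⇒ s = -0.78/-0.01 = 78.0000.
So α = μs = 68.64, β = (1−μ)s = 9.36.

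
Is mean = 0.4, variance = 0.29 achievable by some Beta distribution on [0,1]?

No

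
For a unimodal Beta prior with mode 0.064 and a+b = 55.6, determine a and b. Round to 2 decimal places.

a = 4.43, b = 51.17

For a,b>1 the mode is (a−1)/(a+b−2), so a = mode·(κ−2)+1 = 0.064×53.6+1 = 4.43.
And b = (1−mode)·(κ−2)+1 = 0.936×53.6+1 = 51.17.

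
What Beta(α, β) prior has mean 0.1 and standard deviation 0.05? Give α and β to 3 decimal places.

σ² = 0.05² = 0.0025.
With s = α+β, Var = μ(1−μ)/(s+1), so s+1 = (0.1×0.9)/0.0025 = 36.0000 and s = 35.0000.
α = μs = 3.500, β = (1−μ)s = 31.500.

α = 3.500, β = 31.500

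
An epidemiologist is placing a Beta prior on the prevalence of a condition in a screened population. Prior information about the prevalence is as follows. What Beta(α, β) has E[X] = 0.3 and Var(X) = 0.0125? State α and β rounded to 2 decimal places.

α = 4.74, β = 11.06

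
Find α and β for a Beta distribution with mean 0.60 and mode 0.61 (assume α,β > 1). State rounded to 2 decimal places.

With s = α+β: μ = α/s and mode = (α−1)/(s−2). Eliminating α = μs,
μs − 1 = m(s−2) ⇒ s(μ−m) = 1−2m ⇒ s = -0.22/-0.01 = 22.0000.
So α = μs = 13.20, β = (1−μ)s = 8.80.

α = 13.20, β = 8.80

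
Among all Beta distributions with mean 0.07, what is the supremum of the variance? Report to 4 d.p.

Var = μ(1−μ)/(α+β+1), which approaches μ(1−μ) as α+β → 0.
So the supremum is μ(1−μ) = 0.07×0.93 = 0.0651.

0.0651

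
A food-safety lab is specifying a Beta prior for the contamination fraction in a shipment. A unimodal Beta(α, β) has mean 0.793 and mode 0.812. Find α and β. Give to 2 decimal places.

α = 26.04, β = 6.80

With s = α+β: μ = α/s and mode = (α−1)/(s−2). Eliminating α = μs,
μs − 1 = m(s−2) ⇒ s(μ−m) = 1−2m ⇒ s = -0.624/-0.019 = 32.8421.
So α = μs = 26.04, β = (1−μ)s = 6.80.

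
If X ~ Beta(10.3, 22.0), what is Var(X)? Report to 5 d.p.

0.00652

α+β = 32.3 and αβ = 226.60, so Var = αβ/[(α+β)²(α+β+1)] = 226.60/34741.557 = 0.00652.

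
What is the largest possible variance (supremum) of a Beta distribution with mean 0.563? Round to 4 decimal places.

For fixed mean μ the Beta variance is μ(1−μ)/(α+β+1), increasing as α+β decreases.
Its least upper bound (not attained) is μ(1−μ) = 0.563·0.437 = 0.2460.

0.2460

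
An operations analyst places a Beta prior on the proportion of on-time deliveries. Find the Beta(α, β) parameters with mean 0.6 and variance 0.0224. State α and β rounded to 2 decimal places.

Let s = α+β. The Beta variance is μ(1−μ)/(s+1).
So s+1 = μ(1−μ)/σ² = (0.6×0.4)/0.0224 = 0.24/0.0224 = 10.7143, giving s = 9.7143.
Then α = μs = 0.6×9.7143 = 5.83 and β = (1−μ)s = 0.4×9.7143 = 3.89.

α = 5.83, β = 3.89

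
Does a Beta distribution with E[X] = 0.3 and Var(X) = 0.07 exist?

Yes

The Beta variance bound is σ² < μ(1−μ).
Here μ(1−μ) = 0.3×0.7 = 0.21, and 0.07 < 0.21.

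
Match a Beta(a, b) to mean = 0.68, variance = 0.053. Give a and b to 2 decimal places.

Write ν = a+b; then a = μν and Var = μ(1−μ)/(ν+1).
ν = μ(1−μ)/Var − 1 = 0.2176/0.053 − 1 = 3.1057.
a = 0.68·3.1057 = 2.11, b = 0.32·3.1057 = 0.99.

a = 2.11, b = 0.99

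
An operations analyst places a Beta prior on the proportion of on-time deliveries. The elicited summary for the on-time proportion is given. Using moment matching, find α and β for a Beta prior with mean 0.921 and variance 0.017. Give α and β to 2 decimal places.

Let s = α+β. The Beta variance is μ(1−μ)/(s+1).
So s+1 = μ(1−μ)/σ² = (0.921×0.079)/0.017 = 0.072759/0.017 = 4.2799, giving s = 3.2799.
Then α = μs = 0.921×3.2799 = 3.02 and β = (1−μ)s = 0.079×3.2799 = 0.26.

α = 3.02, β = 0.26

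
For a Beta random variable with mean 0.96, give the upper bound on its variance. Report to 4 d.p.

0.0384

Var = μ(1−μ)/(α+β+1), which approaches μ(1−μ) as α+β → 0.
So the supremum is μ(1−μ) = 0.96×0.04 = 0.0384.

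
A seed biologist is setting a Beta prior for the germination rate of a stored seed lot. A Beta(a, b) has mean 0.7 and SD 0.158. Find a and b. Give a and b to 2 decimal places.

Variance = 0.158² = 0.024964. The moment-matching identity a+b = μ(1−μ)/Var − 1 gives
a+b = 0.21/0.024964 − 1 = 7.4121, so a = μ·7.4121 = 5.19 and b = (1−μ)·7.4121 = 2.22.

a = 5.19, b = 2.22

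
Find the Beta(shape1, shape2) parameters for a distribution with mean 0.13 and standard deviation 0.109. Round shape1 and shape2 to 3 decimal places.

First σ² = 0.011881. Setting shape1 = μn, shape2 = (1−μ)n with n = shape1+shape2,
μ(1−μ)/(n+1) = 0.011881 ⇒ n+1 = 0.1131/0.011881 = 9.5194 ⇒ n = 8.5194.
Hence shape1 = 0.13×8.5194 = 1.108, shape2 = 0.87×8.5194 = 7.412.

shape1 = 1.108, shape2 = 7.412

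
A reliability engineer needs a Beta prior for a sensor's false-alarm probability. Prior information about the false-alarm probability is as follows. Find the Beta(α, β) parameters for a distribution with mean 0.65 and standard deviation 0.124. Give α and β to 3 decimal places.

α = 8.967, β = 4.829

σ² = 0.124² = 0.015376.
With s = α+β, Var = μ(1−μ)/(s+1), so s+1 = (0.65×0.35)/0.015376 = 14.7958 and s = 13.7958.
α = μs = 8.967, β = (1−μ)s = 4.829.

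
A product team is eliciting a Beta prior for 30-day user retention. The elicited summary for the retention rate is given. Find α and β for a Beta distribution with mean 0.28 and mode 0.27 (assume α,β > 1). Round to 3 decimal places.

α = 12.880, β = 33.120

Let s = α+β. Mean gives α = μs = 0.28s; mode gives (α−1)/(s−2) = 0.27.
Substituting: 0.28s − 1 = 0.27(s−2) = 0.27s − 0.54, so 0.01s = 0.46 and s = 46.0000.
Then α = 0.28×46.0000 = 12.880 and β = s−α = 33.120.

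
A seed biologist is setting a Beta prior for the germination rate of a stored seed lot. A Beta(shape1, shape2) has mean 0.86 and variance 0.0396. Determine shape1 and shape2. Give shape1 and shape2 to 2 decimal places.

Let s = shape1+shape2. The Beta variance is μ(1−μ)/(s+1).
So s+1 = μ(1−μ)/σ² = (0.86×0.14)/0.0396 = 0.1204/0.0396 = 3.0404, giving s = 2.0404.
Then shape1 = μs = 0.86×2.0404 = 1.75 and shape2 = (1−μ)s = 0.14×2.0404 = 0.29.

shape1 = 1.75, shape2 = 0.29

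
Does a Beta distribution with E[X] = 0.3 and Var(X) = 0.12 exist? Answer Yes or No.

Yes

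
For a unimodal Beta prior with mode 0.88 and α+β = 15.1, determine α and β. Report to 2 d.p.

α = 12.53, β = 2.57

For α,β>1 the mode is (α−1)/(α+β−2), so α = mode·(κ−2)+1 = 0.88×13.1+1 = 12.53.
And β = (1−mode)·(κ−2)+1 = 0.12×13.1+1 = 2.57.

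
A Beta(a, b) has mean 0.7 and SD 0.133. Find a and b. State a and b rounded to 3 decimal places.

σ² = 0.133² = 0.017689.
With s = a+b, Var = μ(1−μ)/(s+1), so s+1 = (0.7×0.3)/0.017689 = 11.8718 and s = 10.8718.
a = μs = 7.610, b = (1−μ)s = 3.262.

a = 7.610, b = 3.262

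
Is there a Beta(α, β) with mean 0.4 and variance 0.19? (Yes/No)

Yes

The Beta variance bound is σ² < μ(1−μ).
Here μ(1−μ) = 0.4×0.6 = 0.24, and 0.19 < 0.24.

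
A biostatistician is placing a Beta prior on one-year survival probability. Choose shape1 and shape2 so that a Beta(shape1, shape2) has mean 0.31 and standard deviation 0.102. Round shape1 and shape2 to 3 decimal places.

shape1 = 6.063, shape2 = 13.496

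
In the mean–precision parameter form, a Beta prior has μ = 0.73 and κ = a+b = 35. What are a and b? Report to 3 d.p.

a = μκ = 0.73×35 = 25.550 and b = (1−μ)κ = 0.27×35 = 9.450.

a = 25.550, b = 9.450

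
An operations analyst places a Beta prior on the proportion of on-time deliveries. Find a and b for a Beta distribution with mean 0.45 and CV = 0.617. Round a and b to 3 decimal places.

a = 0.995, b = 1.216

σ = CV·μ = 0.617×0.45 = 0.27765, so σ² = 0.077090.
s+1 = μ(1−μ)/σ² = 0.2475/0.077090 = 3.2106, so s = a+b = 2.2106.
a = μs = 0.995, b = (1−μ)s = 1.216.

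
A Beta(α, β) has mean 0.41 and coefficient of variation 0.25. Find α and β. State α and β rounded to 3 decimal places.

α = 9.030, β = 12.994

Var = (CV·μ)² = (0.25×0.41)² = 0.010506.
α+β = μ(1−μ)/Var − 1 = 0.2419/0.010506 − 1 = 22.0244.
Thus α = 0.41·22.0244 = 9.030 and β = 0.59·22.0244 = 12.994.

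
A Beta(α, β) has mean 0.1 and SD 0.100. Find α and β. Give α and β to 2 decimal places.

σ² = 0.100² = 0.010000.
With s = α+β, Var = μ(1−μ)/(s+1), so s+1 = (0.1×0.9)/0.010000 = 9.0000 and s = 8.0000.
α = μs = 0.80, β = (1−μ)s = 7.20.

α = 0.80, β = 7.20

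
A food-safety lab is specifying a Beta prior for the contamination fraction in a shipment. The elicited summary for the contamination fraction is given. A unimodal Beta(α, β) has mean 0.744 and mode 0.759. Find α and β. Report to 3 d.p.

With s = α+β: μ = α/s and mode = (α−1)/(s−2). Eliminating α = μs,
μs − 1 = m(s−2) ⇒ s(μ−m) = 1−2m ⇒ s = -0.518/-0.015 = 34.5333.
So α = μs = 25.693, β = (1−μ)s = 8.841.

α = 25.693, β = 8.841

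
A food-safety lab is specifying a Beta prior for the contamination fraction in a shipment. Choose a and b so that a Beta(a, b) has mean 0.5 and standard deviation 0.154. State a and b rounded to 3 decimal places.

a = 4.771, b = 4.771

σ² = 0.154² = 0.023716.
With s = a+b, Var = μ(1−μ)/(s+1), so s+1 = (0.5×0.5)/0.023716 = 10.5414 and s = 9.5414.
a = μs = 4.771, b = (1−μ)s = 4.771.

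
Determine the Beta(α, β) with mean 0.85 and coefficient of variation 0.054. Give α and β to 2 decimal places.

Var = (CV·μ)² = (0.054×0.85)² = 0.002107.
α+β = μ(1−μ)/Var − 1 = 0.1275/0.002107 − 1 = 59.5180.
Thus α = 0.85·59.5180 = 50.59 and β = 0.15·59.5180 = 8.93.

α = 50.59, β = 8.93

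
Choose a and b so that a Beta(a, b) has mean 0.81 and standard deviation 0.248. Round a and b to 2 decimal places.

Variance = 0.248² = 0.061504. The moment-matching identity a+b = μ(1−μ)/Var − 1 gives
a+b = 0.1539/0.061504 − 1 = 1.5023, so a = μ·1.5023 = 1.22 and b = (1−μ)·1.5023 = 0.29.

a = 1.22, b = 0.29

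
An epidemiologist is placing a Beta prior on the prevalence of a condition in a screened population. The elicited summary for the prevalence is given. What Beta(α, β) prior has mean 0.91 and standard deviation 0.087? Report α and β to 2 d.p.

α = 8.94, β = 0.88

Variance = 0.087² = 0.007569. The moment-matching identity α+β = μ(1−μ)/Var − 1 gives
α+β = 0.0819/0.007569 − 1 = 9.8205, so α = μ·9.8205 = 8.94 and β = (1−μ)·9.8205 = 0.88.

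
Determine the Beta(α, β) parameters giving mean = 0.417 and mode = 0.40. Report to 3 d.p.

α = 4.906, β = 6.859

With s = α+β: μ = α/s and mode = (α−1)/(s−2). Eliminating α = μs,
μs − 1 = m(s−2) ⇒ s(μ−m) = 1−2m ⇒ s = 0.20/0.017 = 11.7647.
So α = μs = 4.906, β = (1−μ)s = 6.859.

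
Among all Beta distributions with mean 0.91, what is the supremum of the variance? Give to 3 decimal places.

0.082

Var = μ(1−μ)/(α+β+1), which approaches μ(1−μ) as α+β → 0.
So the supremum is μ(1−μ) = 0.91×0.09 = 0.082.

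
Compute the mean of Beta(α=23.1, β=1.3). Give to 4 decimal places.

0.9467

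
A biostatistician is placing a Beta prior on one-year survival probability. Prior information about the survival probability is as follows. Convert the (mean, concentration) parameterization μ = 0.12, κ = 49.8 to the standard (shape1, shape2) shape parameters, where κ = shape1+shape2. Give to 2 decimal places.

shape1 = 5.98, shape2 = 43.82

Split κ in proportion μ : (1−μ): shape1 = 0.12·49.8 = 5.98, shape2 = 49.8 − 5.98 = 43.82.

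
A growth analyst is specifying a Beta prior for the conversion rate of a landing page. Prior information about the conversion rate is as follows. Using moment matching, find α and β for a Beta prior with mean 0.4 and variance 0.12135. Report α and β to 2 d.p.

By moment matching, α+β = μ(1−μ)/σ² − 1 = (0.4·0.6)/0.12135 − 1 = 1.9778 − 1 = 0.9778.
Since α/(α+β) = μ, α = 0.4·0.9778 = 0.39 and β = 0.6·0.9778 = 0.59.

α = 0.39, β = 0.59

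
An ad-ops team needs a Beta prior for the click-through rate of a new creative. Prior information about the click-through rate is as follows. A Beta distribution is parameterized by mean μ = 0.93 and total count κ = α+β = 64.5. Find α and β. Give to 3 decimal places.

α = 59.985, β = 4.515

Split κ in proportion μ : (1−μ): α = 0.93·64.5 = 59.985, β = 64.5 − 59.985 = 4.515.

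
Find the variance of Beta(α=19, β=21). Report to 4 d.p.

0.0061

μ = 19/40 = 0.475000; Var = μ(1−μ)/(α+β+1) = 0.2493750/41 = 0.0061.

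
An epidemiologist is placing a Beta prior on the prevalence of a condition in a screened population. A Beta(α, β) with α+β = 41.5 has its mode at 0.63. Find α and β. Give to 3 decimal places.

α = 25.885, β = 15.615

Mode = (α−1)/(κ−2) with κ = α+β, so α−1 = 0.63·39.5 = 24.885.
α = 25.885; β = κ − α = 15.615.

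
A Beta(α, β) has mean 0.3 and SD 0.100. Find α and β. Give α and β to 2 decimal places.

α = 6.00, β = 14.00

First σ² = 0.010000. Setting α = μn, β = (1−μ)n with n = α+β,
μ(1−μ)/(n+1) = 0.010000 ⇒ n+1 = 0.21/0.010000 = 21.0000 ⇒ n = 20.0000.
Hence α = 0.3×20.0000 = 6.00, β = 0.7×20.0000 = 14.00.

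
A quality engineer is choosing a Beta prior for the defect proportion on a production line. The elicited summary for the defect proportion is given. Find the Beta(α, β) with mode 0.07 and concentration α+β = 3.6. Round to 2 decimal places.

α = 1.11, β = 2.49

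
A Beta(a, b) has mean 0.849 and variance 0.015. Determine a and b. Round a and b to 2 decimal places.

a = 6.41, b = 1.14

Write ν = a+b; then a = μν and Var = μ(1−μ)/(ν+1).
ν = μ(1−μ)/Var − 1 = 0.128199/0.015 − 1 = 7.5466.
a = 0.849·7.5466 = 6.41, b = 0.151·7.5466 = 1.14.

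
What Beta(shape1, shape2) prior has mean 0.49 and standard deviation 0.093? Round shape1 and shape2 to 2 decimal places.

σ² = 0.093² = 0.008649.
With s = shape1+shape2, Var = μ(1−μ)/(s+1), so s+1 = (0.49×0.51)/0.008649 = 28.8935 and s = 27.8935.
shape1 = μs = 13.67, shape2 = (1−μ)s = 14.23.

shape1 = 13.67, shape2 = 14.23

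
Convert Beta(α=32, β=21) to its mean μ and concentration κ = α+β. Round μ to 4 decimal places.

κ = α+β = 32+21 = 53; μ = α/κ = 32/53 = 0.6038.

μ = 0.6038, κ = 53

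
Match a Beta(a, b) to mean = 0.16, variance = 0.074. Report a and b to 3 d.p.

By moment matching, a+b = μ(1−μ)/σ² − 1 = (0.16·0.84)/0.074 − 1 = 1.8162 − 1 = 0.8162.
Since a/(a+b) = μ, a = 0.16·0.8162 = 0.131 and b = 0.84·0.8162 = 0.686.

a = 0.131, b = 0.686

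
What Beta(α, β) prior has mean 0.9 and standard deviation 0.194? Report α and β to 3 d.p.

α = 1.252, β = 0.139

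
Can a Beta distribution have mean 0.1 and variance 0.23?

A Beta with mean μ has variance μ(1−μ)/(α+β+1) < μ(1−μ).
Here μ(1−μ) = 0.1×0.9 = 0.09, and 0.23 ≥ 0.09.

No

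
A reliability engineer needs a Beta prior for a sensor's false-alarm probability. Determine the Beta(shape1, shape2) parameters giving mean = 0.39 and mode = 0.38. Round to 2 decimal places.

Let s = shape1+shape2. Mean gives shape1 = μs = 0.39s; mode gives (shape1−1)/(s−2) = 0.38.
Substituting: 0.39s − 1 = 0.38(s−2) = 0.38s − 0.76, so 0.01s = 0.24 and s = 24.0000.
Then shape1 = 0.39×24.0000 = 9.36 and shape2 = s−shape1 = 14.64.

shape1 = 9.36, shape2 = 14.64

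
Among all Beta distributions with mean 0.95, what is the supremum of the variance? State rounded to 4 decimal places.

0.0475

For fixed mean μ the Beta variance is μ(1−μ)/(α+β+1), increasing as α+β decreases.
Its least upper bound (not attained) is μ(1−μ) = 0.95·0.05 = 0.0475.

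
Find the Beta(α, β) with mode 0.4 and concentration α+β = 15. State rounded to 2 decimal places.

α = 6.20, β = 8.80

For α,β>1 the mode is (α−1)/(α+β−2), so α = mode·(κ−2)+1 = 0.4×13+1 = 6.20.
And β = (1−mode)·(κ−2)+1 = 0.6×13+1 = 8.80.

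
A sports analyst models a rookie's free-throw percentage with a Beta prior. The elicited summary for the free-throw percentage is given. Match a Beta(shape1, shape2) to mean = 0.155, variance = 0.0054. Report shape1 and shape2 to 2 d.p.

shape1 = 3.60, shape2 = 19.65

Write ν = shape1+shape2; then shape1 = μν and Var = μ(1−μ)/(ν+1).
ν = μ(1−μ)/Var − 1 = 0.130975/0.0054 − 1 = 23.2546.
shape1 = 0.155·23.2546 = 3.60, shape2 = 0.845·23.2546 = 19.65.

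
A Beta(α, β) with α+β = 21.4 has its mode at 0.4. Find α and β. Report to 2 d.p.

Mode = (α−1)/(κ−2) with κ = α+β, so α−1 = 0.4·19.4 = 7.76.
α = 8.76; β = κ − α = 12.64.

α = 8.76, β = 12.64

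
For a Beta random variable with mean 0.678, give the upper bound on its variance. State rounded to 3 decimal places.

0.218

For fixed mean μ the Beta variance is μ(1−μ)/(α+β+1), increasing as α+β decreases.
Its least upper bound (not attained) is μ(1−μ) = 0.678·0.322 = 0.218.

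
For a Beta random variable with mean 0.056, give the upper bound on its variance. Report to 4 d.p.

For fixed mean μ the Beta variance is μ(1−μ)/(α+β+1), increasing as α+β decreases.
Its least upper bound (not attained) is μ(1−μ) = 0.056·0.944 = 0.0529.

0.0529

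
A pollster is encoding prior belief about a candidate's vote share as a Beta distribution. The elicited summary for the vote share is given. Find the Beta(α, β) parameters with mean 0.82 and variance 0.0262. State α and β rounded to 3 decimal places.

By moment matching, α+β = μ(1−μ)/σ² − 1 = (0.82·0.18)/0.0262 − 1 = 5.6336 − 1 = 4.6336.
Since α/(α+β) = μ, α = 0.82·4.6336 = 3.800 and β = 0.18·4.6336 = 0.834.

α = 3.800, β = 0.834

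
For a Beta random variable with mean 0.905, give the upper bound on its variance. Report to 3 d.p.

Var = μ(1−μ)/(α+β+1), which approaches μ(1−μ) as α+β → 0.
So the supremum is μ(1−μ) = 0.905×0.095 = 0.086.

0.086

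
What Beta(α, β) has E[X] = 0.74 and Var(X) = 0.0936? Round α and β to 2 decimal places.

Let s = α+β. The Beta variance is μ(1−μ)/(s+1).
So s+1 = μ(1−μ)/σ² = (0.74×0.26)/0.0936 = 0.1924/0.0936 = 2.0556, giving s = 1.0556.
Then α = μs = 0.74×1.0556 = 0.78 and β = (1−μ)s = 0.26×1.0556 = 0.27.

α = 0.78, β = 0.27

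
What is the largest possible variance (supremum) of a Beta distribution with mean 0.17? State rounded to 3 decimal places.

Var = μ(1−μ)/(α+β+1), which approaches μ(1−μ) as α+β → 0.
So the supremum is μ(1−μ) = 0.17×0.83 = 0.141.

0.141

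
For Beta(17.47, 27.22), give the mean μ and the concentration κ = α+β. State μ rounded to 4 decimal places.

κ = α+β = 17.47+27.22 = 44.69; μ = α/κ = 17.47/44.69 = 0.3909.

μ = 0.3909, κ = 44.69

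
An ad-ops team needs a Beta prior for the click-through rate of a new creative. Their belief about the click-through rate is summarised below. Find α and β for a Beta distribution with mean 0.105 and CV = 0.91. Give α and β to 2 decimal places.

α = 0.98, β = 8.32

Var = (CV·μ)² = (0.91×0.105)² = 0.009130.
α+β = μ(1−μ)/Var − 1 = 0.093975/0.009130 − 1 = 9.2932.
Thus α = 0.105·9.2932 = 0.98 and β = 0.895·9.2932 = 8.32.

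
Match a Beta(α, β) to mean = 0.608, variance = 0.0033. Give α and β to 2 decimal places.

By moment matching, α+β = μ(1−μ)/σ² − 1 = (0.608·0.392)/0.0033 − 1 = 72.2230 − 1 = 71.2230.
Since α/(α+β) = μ, α = 0.608·71.2230 = 43.30 and β = 0.392·71.2230 = 27.92.

α = 43.30, β = 27.92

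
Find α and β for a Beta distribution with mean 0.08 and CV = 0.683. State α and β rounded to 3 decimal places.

α = 1.892, β = 21.760

Var = (CV·μ)² = (0.683×0.08)² = 0.002986.
α+β = μ(1−μ)/Var − 1 = 0.0736/0.002986 − 1 = 23.6522.
Thus α = 0.08·23.6522 = 1.892 and β = 0.92·23.6522 = 21.760.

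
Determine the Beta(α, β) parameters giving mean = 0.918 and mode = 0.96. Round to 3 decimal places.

With s = α+β: μ = α/s and mode = (α−1)/(s−2). Eliminating α = μs,
μs − 1 = m(s−2) ⇒ s(μ−m) = 1−2m ⇒ s = -0.92/-0.042 = 21.9048.
So α = μs = 20.109, β = (1−μ)s = 1.796.

α = 20.109, β = 1.796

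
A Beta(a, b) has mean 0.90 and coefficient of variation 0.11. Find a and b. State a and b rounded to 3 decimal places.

a = 7.364, b = 0.818

σ = CV·μ = 0.11×0.90 = 0.09900, so σ² = 0.009801.
s+1 = μ(1−μ)/σ² = 0.0900/0.009801 = 9.1827, so s = a+b = 8.1827.
a = μs = 7.364, b = (1−μ)s = 0.818.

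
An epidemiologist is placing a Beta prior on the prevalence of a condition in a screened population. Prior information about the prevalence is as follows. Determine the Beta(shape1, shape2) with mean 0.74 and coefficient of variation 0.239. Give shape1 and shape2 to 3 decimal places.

shape1 = 3.812, shape2 = 1.339

Var = (CV·μ)² = (0.239×0.74)² = 0.031279.
shape1+shape2 = μ(1−μ)/Var − 1 = 0.1924/0.031279 − 1 = 5.1510.
Thus shape1 = 0.74·5.1510 = 3.812 and shape2 = 0.26·5.1510 = 1.339.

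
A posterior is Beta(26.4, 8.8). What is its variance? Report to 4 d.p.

0.0052

Var = αβ/[(α+β)²(α+β+1)] = (26.4×8.8)/(35.2²×36.2) = 232.32/44853.248 = 0.0052.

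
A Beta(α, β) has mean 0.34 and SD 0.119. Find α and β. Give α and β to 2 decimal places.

α = 5.05, β = 9.80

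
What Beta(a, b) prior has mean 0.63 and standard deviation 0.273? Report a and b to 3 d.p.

Variance = 0.273² = 0.074529. The moment-matching identity a+b = μ(1−μ)/Var − 1 gives
a+b = 0.2331/0.074529 − 1 = 2.1276, so a = μ·2.1276 = 1.340 and b = (1−μ)·2.1276 = 0.787.

a = 1.340, b = 0.787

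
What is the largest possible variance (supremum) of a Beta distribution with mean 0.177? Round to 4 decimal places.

For fixed mean μ the Beta variance is μ(1−μ)/(α+β+1), increasing as α+β decreases.
Its least upper bound (not attained) is μ(1−μ) = 0.177·0.823 = 0.1457.

0.1457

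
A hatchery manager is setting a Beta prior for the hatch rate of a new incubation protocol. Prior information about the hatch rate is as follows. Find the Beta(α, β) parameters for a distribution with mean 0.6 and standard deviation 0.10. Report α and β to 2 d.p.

Variance = 0.10² = 0.0100. The moment-matching identity α+β = μ(1−μ)/Var − 1 gives
α+β = 0.24/0.0100 − 1 = 23.0000, so α = μ·23.0000 = 13.80 and β = (1−μ)·23.0000 = 9.20.

α = 13.80, β = 9.20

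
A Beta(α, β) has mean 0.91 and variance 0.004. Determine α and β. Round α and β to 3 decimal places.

Let s = α+β. The Beta variance is μ(1−μ)/(s+1).
So s+1 = μ(1−μ)/σ² = (0.91×0.09)/0.004 = 0.0819/0.004 = 20.4750, giving s = 19.4750.
Then α = μs = 0.91×19.4750 = 17.722 and β = (1−μ)s = 0.09×19.4750 = 1.753.

α = 17.722, β = 1.753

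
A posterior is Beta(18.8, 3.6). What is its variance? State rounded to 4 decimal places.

0.0058

Var = αβ/[(α+β)²(α+β+1)] = (18.8×3.6)/(22.4²×23.4) = 67.68/11741.184 = 0.0058.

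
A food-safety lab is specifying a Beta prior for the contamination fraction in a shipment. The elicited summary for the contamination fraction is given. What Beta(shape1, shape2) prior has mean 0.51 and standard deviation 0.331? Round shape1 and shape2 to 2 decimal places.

shape1 = 0.65, shape2 = 0.63

σ² = 0.331² = 0.109561.
With s = shape1+shape2, Var = μ(1−μ)/(s+1), so s+1 = (0.51×0.49)/0.109561 = 2.2809 and s = 1.2809.
shape1 = μs = 0.65, shape2 = (1−μ)s = 0.63.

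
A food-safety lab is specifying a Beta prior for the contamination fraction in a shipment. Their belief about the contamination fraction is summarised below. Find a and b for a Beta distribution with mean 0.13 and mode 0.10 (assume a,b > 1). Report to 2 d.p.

a = 3.47, b = 23.20

Let s = a+b. Mean gives a = μs = 0.13s; mode gives (a−1)/(s−2) = 0.10.
Substituting: 0.13s − 1 = 0.10(s−2) = 0.10s − 0.20, so 0.03s = 0.80 and s = 26.6667.
Then a = 0.13×26.6667 = 3.47 and b = s−a = 23.20.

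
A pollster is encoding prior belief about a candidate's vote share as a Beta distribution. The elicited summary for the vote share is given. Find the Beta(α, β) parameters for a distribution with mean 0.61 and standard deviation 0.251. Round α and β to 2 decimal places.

α = 1.69, β = 1.08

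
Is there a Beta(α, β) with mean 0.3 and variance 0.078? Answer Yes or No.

Yes

The Beta variance bound is σ² < μ(1−μ).
Here μ(1−μ) = 0.3×0.7 = 0.21, and 0.078 < 0.21.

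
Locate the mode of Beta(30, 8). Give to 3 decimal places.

0.806

The density x^(α−1)(1−x)^(β−1) is maximised at (α−1)/(α+β−2) = 29/36 = 0.806.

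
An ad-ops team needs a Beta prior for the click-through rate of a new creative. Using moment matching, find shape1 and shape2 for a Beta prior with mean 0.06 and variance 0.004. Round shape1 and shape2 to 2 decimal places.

shape1 = 0.79, shape2 = 12.31

Write ν = shape1+shape2; then shape1 = μν and Var = μ(1−μ)/(ν+1).
ν = μ(1−μ)/Var − 1 = 0.0564/0.004 − 1 = 13.1000.
shape1 = 0.06·13.1000 = 0.79, shape2 = 0.94·13.1000 = 12.31.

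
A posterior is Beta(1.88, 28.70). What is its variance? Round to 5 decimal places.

Var = αβ/[(α+β)²(α+β+1)] = (1.88×28.70)/(30.58²×31.58) = 53.9560/29531.607512 = 0.00183.

0.00183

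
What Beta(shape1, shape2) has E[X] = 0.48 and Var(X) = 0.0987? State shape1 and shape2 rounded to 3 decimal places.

shape1 = 0.734, shape2 = 0.795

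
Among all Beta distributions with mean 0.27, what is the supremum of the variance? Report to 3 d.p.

0.197

For fixed mean μ the Beta variance is μ(1−μ)/(α+β+1), increasing as α+β decreases.
Its least upper bound (not attained) is μ(1−μ) = 0.27·0.73 = 0.197.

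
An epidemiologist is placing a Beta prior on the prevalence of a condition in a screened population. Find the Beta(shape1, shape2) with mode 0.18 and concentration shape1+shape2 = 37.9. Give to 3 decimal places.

Since the density peak of Beta(shape1,shape2) is at (shape1−1)/(shape1+shape2−2),
shape1 = 1 + 0.18(37.9−2) = 7.462 and shape2 = 37.9 − 7.462 = 30.438.

shape1 = 7.462, shape2 = 30.438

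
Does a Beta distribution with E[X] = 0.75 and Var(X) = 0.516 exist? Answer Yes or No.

No

For any Beta, Var(X) < E[X]·(1−E[X]).
Here μ(1−μ) = 0.75×0.25 = 0.1875, and 0.516 ≥ 0.1875.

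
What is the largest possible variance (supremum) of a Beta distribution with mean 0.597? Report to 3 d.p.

Var = μ(1−μ)/(α+β+1), which approaches μ(1−μ) as α+β → 0.
So the supremum is μ(1−μ) = 0.597×0.403 = 0.241.

0.241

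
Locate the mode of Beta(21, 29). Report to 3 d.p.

0.417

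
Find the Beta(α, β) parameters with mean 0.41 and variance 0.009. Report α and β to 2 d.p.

Let s = α+β. The Beta variance is μ(1−μ)/(s+1).
So s+1 = μ(1−μ)/σ² = (0.41×0.59)/0.009 = 0.2419/0.009 = 26.8778, giving s = 25.8778.
Then α = μs = 0.41×25.8778 = 10.61 and β = (1−μ)s = 0.59×25.8778 = 15.27.

α = 10.61, β = 15.27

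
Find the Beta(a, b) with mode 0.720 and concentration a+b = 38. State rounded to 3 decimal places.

For a,b>1 the mode is (a−1)/(a+b−2), so a = mode·(κ−2)+1 = 0.720×36+1 = 26.920.
And b = (1−mode)·(κ−2)+1 = 0.280×36+1 = 11.080.

a = 26.920, b = 11.080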